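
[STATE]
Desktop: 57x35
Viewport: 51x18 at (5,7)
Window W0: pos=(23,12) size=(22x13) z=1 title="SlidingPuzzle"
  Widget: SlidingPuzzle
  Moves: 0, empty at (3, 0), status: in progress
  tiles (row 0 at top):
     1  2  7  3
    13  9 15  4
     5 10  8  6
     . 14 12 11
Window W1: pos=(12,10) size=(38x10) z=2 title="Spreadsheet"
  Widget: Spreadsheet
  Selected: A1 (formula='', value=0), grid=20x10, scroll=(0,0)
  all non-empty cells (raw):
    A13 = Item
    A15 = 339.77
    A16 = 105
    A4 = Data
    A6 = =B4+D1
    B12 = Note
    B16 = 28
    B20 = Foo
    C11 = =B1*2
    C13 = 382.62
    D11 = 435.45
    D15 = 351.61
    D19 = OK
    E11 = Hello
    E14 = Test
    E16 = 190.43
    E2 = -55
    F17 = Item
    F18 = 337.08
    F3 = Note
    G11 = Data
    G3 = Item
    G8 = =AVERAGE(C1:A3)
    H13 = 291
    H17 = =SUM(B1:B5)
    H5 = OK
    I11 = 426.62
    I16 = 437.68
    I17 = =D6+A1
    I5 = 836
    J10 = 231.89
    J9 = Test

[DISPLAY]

                                                   
                                                   
                                                   
       ┏━━━━━━━━━━━━━━━━━━━━━━━━━━━━━━━━━━━━┓      
       ┃ Spreadsheet                        ┃      
       ┠────────────────────────────────────┨      
       ┃A1:                                 ┃      
       ┃       A       B       C       D    ┃      
       ┃------------------------------------┃      
       ┃  1      [0]       0       0       0┃      
       ┃  2        0       0       0       0┃      
       ┃  3        0       0       0       0┃      
       ┗━━━━━━━━━━━━━━━━━━━━━━━━━━━━━━━━━━━━┛      
                  ┃│  5 │ 10 │  8 │  6 ┃           
                  ┃├────┼────┼────┼────┃           
                  ┃│    │ 14 │ 12 │ 11 ┃           
                  ┃└────┴────┴────┴────┃           
                  ┗━━━━━━━━━━━━━━━━━━━━┛           


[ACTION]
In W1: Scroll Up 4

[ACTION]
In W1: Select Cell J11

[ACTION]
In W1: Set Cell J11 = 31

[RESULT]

                                                   
                                                   
                                                   
       ┏━━━━━━━━━━━━━━━━━━━━━━━━━━━━━━━━━━━━┓      
       ┃ Spreadsheet                        ┃      
       ┠────────────────────────────────────┨      
       ┃J11: 31                             ┃      
       ┃       A       B       C       D    ┃      
       ┃------------------------------------┃      
       ┃  1        0       0       0       0┃      
       ┃  2        0       0       0       0┃      
       ┃  3        0       0       0       0┃      
       ┗━━━━━━━━━━━━━━━━━━━━━━━━━━━━━━━━━━━━┛      
                  ┃│  5 │ 10 │  8 │  6 ┃           
                  ┃├────┼────┼────┼────┃           
                  ┃│    │ 14 │ 12 │ 11 ┃           
                  ┃└────┴────┴────┴────┃           
                  ┗━━━━━━━━━━━━━━━━━━━━┛           


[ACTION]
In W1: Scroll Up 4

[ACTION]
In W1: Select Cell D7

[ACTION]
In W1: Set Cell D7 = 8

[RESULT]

                                                   
                                                   
                                                   
       ┏━━━━━━━━━━━━━━━━━━━━━━━━━━━━━━━━━━━━┓      
       ┃ Spreadsheet                        ┃      
       ┠────────────────────────────────────┨      
       ┃D7: 8                               ┃      
       ┃       A       B       C       D    ┃      
       ┃------------------------------------┃      
       ┃  1        0       0       0       0┃      
       ┃  2        0       0       0       0┃      
       ┃  3        0       0       0       0┃      
       ┗━━━━━━━━━━━━━━━━━━━━━━━━━━━━━━━━━━━━┛      
                  ┃│  5 │ 10 │  8 │  6 ┃           
                  ┃├────┼────┼────┼────┃           
                  ┃│    │ 14 │ 12 │ 11 ┃           
                  ┃└────┴────┴────┴────┃           
                  ┗━━━━━━━━━━━━━━━━━━━━┛           


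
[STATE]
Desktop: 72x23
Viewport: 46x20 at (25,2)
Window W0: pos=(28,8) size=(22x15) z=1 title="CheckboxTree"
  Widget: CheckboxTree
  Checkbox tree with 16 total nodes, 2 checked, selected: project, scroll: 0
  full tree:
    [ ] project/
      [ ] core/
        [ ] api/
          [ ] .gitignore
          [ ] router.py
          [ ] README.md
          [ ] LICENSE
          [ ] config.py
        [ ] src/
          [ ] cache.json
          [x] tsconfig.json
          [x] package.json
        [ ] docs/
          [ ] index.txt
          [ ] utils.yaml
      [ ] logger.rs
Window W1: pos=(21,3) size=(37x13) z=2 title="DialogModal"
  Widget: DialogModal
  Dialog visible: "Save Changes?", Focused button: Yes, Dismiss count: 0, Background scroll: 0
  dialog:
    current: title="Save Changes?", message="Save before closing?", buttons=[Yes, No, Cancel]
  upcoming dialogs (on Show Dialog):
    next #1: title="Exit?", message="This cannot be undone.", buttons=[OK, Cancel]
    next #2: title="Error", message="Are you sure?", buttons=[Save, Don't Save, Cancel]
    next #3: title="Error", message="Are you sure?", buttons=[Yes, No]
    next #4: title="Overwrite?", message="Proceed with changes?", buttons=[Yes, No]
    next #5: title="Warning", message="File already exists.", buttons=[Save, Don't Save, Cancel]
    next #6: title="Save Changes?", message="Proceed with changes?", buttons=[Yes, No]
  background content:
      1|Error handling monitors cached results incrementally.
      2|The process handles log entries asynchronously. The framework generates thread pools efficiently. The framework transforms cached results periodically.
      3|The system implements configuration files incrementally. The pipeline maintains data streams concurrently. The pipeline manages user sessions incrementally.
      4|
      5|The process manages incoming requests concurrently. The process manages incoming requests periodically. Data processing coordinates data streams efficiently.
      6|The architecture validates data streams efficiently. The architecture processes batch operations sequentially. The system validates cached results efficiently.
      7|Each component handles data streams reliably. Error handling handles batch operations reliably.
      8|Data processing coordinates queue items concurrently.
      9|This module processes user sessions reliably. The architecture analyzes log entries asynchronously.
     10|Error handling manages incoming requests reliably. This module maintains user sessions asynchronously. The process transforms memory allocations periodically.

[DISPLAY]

                                              
━━━━━━━━━━━━━━━━━━━━━━━━━━━━━━━━┓             
alogModal                       ┃             
────────────────────────────────┨             
or handling monitors cached resu┃             
 process handles log entries asy┃             
 s┌──────────────────────┐ration┃             
  │    Save Changes?     │      ┃             
 p│ Save before closing? │reques┃             
 a│ [Yes]  No   Cancel   │ta str┃             
h └──────────────────────┘treams┃             
a processing coordinates queue i┃             
s module processes user sessions┃             
━━━━━━━━━━━━━━━━━━━━━━━━━━━━━━━━┛             
   ┃       [ ] README.md┃                     
   ┃       [ ] LICENSE  ┃                     
   ┃       [ ] config.py┃                     
   ┃     [-] src/       ┃                     
   ┃       [ ] cache.jso┃                     
   ┃       [x] tsconfig.┃                     


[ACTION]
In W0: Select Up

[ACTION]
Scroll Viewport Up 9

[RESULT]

                                              
                                              
                                              
━━━━━━━━━━━━━━━━━━━━━━━━━━━━━━━━┓             
alogModal                       ┃             
────────────────────────────────┨             
or handling monitors cached resu┃             
 process handles log entries asy┃             
 s┌──────────────────────┐ration┃             
  │    Save Changes?     │      ┃             
 p│ Save before closing? │reques┃             
 a│ [Yes]  No   Cancel   │ta str┃             
h └──────────────────────┘treams┃             
a processing coordinates queue i┃             
s module processes user sessions┃             
━━━━━━━━━━━━━━━━━━━━━━━━━━━━━━━━┛             
   ┃       [ ] README.md┃                     
   ┃       [ ] LICENSE  ┃                     
   ┃       [ ] config.py┃                     
   ┃     [-] src/       ┃                     


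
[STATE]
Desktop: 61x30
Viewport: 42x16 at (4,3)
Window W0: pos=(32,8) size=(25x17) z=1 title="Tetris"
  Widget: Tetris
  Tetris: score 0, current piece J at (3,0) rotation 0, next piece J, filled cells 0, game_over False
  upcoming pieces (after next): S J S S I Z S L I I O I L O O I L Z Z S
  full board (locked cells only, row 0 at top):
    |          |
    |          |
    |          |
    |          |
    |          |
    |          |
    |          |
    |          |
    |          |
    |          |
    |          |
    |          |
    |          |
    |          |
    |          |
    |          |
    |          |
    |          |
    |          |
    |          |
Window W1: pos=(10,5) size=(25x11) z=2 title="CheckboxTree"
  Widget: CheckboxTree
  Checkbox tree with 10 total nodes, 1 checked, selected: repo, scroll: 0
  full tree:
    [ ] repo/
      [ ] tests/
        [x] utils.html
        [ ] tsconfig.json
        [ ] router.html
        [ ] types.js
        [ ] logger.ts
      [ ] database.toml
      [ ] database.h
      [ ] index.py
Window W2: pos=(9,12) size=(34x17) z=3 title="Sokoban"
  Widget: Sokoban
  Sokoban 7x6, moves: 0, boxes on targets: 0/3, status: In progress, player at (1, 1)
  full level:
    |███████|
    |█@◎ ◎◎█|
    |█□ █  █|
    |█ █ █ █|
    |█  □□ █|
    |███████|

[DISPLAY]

                                          
                                          
      ┏━━━━━━━━━━━━━━━━━━━━━━━┓           
      ┃ CheckboxTree          ┃           
      ┠───────────────────────┨           
      ┃>[-] repo/             ┃━━━━━━━━━━━
      ┃   [-] tests/          ┃etris      
      ┃     [x] utils.html    ┃───────────
      ┃     [ ] tsconfig.json ┃        │Ne
     ┏━━━━━━━━━━━━━━━━━━━━━━━━━━━━━━━━┓│█ 
     ┃ Sokoban                        ┃│██
     ┠────────────────────────────────┨│  
     ┃███████                         ┃│  
     ┃█@◎ ◎◎█                         ┃│  
     ┃█□ █  █                         ┃│Sc
     ┃█ █ █ █                         ┃│0 


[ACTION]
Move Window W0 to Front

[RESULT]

                                          
                                          
      ┏━━━━━━━━━━━━━━━━━━━━━━━┓           
      ┃ CheckboxTree          ┃           
      ┠───────────────────────┨           
      ┃>[-] repo/           ┏━━━━━━━━━━━━━
      ┃   [-] tests/        ┃ Tetris      
      ┃     [x] utils.html  ┠─────────────
      ┃     [ ] tsconfig.jso┃          │Ne
     ┏━━━━━━━━━━━━━━━━━━━━━━┃          │█ 
     ┃ Sokoban              ┃          │██
     ┠──────────────────────┃          │  
     ┃███████               ┃          │  
     ┃█@◎ ◎◎█               ┃          │  
     ┃█□ █  █               ┃          │Sc
     ┃█ █ █ █               ┃          │0 


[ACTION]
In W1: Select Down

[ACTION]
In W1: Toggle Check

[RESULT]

                                          
                                          
      ┏━━━━━━━━━━━━━━━━━━━━━━━┓           
      ┃ CheckboxTree          ┃           
      ┠───────────────────────┨           
      ┃ [-] repo/           ┏━━━━━━━━━━━━━
      ┃>  [x] tests/        ┃ Tetris      
      ┃     [x] utils.html  ┠─────────────
      ┃     [x] tsconfig.jso┃          │Ne
     ┏━━━━━━━━━━━━━━━━━━━━━━┃          │█ 
     ┃ Sokoban              ┃          │██
     ┠──────────────────────┃          │  
     ┃███████               ┃          │  
     ┃█@◎ ◎◎█               ┃          │  
     ┃█□ █  █               ┃          │Sc
     ┃█ █ █ █               ┃          │0 


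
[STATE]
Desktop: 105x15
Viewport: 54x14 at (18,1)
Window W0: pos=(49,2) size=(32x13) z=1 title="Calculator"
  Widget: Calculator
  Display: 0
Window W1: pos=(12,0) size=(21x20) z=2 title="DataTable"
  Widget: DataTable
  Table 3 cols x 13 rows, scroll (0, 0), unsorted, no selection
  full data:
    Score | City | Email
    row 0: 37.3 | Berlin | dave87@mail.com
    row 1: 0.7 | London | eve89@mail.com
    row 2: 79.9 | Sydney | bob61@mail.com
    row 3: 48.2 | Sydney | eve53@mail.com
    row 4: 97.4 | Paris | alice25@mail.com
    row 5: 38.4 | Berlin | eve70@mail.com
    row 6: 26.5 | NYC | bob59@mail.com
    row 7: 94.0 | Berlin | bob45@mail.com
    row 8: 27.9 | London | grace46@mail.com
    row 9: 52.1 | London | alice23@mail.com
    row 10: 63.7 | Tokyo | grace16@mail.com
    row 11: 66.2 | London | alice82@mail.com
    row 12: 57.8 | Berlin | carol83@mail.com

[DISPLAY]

Table         ┃                                       
──────────────┨                ┏━━━━━━━━━━━━━━━━━━━━━━
│City  │Email ┃                ┃ Calculator           
┼──────┼──────┃                ┠──────────────────────
│Berlin│dave87┃                ┃                      
│London│eve89@┃                ┃┌───┬───┬───┬───┐     
│Sydney│bob61@┃                ┃│ 7 │ 8 │ 9 │ ÷ │     
│Sydney│eve53@┃                ┃├───┼───┼───┼───┤     
│Paris │alice2┃                ┃│ 4 │ 5 │ 6 │ × │     
│Berlin│eve70@┃                ┃├───┼───┼───┼───┤     
│NYC   │bob59@┃                ┃│ 1 │ 2 │ 3 │ - │     
│Berlin│bob45@┃                ┃├───┼───┼───┼───┤     
│London│grace4┃                ┃│ 0 │ . │ = │ + │     
│London│alice2┃                ┗━━━━━━━━━━━━━━━━━━━━━━


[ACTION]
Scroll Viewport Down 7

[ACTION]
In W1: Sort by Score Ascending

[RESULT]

Table         ┃                                       
──────────────┨                ┏━━━━━━━━━━━━━━━━━━━━━━
│City  │Email ┃                ┃ Calculator           
┼──────┼──────┃                ┠──────────────────────
│London│eve89@┃                ┃                      
│NYC   │bob59@┃                ┃┌───┬───┬───┬───┐     
│London│grace4┃                ┃│ 7 │ 8 │ 9 │ ÷ │     
│Berlin│dave87┃                ┃├───┼───┼───┼───┤     
│Berlin│eve70@┃                ┃│ 4 │ 5 │ 6 │ × │     
│Sydney│eve53@┃                ┃├───┼───┼───┼───┤     
│London│alice2┃                ┃│ 1 │ 2 │ 3 │ - │     
│Berlin│carol8┃                ┃├───┼───┼───┼───┤     
│Tokyo │grace1┃                ┃│ 0 │ . │ = │ + │     
│London│alice8┃                ┗━━━━━━━━━━━━━━━━━━━━━━


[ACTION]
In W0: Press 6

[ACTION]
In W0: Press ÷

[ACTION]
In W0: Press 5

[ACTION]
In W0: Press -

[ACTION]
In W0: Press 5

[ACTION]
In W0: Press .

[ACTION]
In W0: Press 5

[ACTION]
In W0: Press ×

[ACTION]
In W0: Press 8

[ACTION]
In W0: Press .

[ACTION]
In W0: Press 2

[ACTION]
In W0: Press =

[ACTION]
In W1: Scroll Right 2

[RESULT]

Table         ┃                                       
──────────────┨                ┏━━━━━━━━━━━━━━━━━━━━━━
ity  │Email   ┃                ┃ Calculator           
─────┼────────┃                ┠──────────────────────
ondon│eve89@ma┃                ┃                      
YC   │bob59@ma┃                ┃┌───┬───┬───┬───┐     
ondon│grace46@┃                ┃│ 7 │ 8 │ 9 │ ÷ │     
erlin│dave87@m┃                ┃├───┼───┼───┼───┤     
erlin│eve70@ma┃                ┃│ 4 │ 5 │ 6 │ × │     
ydney│eve53@ma┃                ┃├───┼───┼───┼───┤     
ondon│alice23@┃                ┃│ 1 │ 2 │ 3 │ - │     
erlin│carol83@┃                ┃├───┼───┼───┼───┤     
okyo │grace16@┃                ┃│ 0 │ . │ = │ + │     
ondon│alice82@┃                ┗━━━━━━━━━━━━━━━━━━━━━━


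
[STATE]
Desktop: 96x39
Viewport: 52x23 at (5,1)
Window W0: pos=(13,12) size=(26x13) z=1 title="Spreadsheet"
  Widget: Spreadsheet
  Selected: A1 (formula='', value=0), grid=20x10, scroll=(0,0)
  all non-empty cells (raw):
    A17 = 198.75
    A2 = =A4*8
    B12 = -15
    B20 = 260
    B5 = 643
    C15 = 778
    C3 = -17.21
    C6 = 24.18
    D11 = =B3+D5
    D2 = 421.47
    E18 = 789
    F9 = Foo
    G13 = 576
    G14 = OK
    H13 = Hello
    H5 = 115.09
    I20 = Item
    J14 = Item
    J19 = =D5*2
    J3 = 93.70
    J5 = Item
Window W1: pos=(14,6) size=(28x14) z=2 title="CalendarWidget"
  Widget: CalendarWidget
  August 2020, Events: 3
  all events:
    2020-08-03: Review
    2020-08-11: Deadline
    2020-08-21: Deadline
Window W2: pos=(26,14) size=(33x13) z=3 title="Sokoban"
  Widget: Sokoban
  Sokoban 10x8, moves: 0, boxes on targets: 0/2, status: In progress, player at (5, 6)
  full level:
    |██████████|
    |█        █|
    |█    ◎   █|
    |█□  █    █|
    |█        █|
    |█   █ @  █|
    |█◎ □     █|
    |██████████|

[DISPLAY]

                                                    
                                                    
                                                    
                                                    
                                                    
         ┏━━━━━━━━━━━━━━━━━━━━━━━━━━┓               
         ┃ CalendarWidget           ┃               
         ┠──────────────────────────┨               
         ┃       August 2020        ┃               
         ┃Mo Tu We Th Fr Sa Su      ┃               
         ┃                1  2      ┃               
        ┏┃ 3*  4  5  6  7  8  9     ┃               
        ┃┃10 11* 12 13 14 15 16     ┃               
        ┠┃17 18 19 20┏━━━━━━━━━━━━━━━━━━━━━━━━━━━━━━
        ┃┃24 25 26 27┃ Sokoban                      
        ┃┃31         ┠──────────────────────────────
        ┃┃           ┃██████████                    
        ┃┃           ┃█        █                    
        ┃┗━━━━━━━━━━━┃█    ◎   █                    
        ┃  3        0┃█□  █    █                    
        ┃  4        0┃█        █                    
        ┃  5        0┃█   █ @  █                    
        ┃  6        0┃█◎ □     █                    


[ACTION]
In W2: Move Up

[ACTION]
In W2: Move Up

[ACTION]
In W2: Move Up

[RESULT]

                                                    
                                                    
                                                    
                                                    
                                                    
         ┏━━━━━━━━━━━━━━━━━━━━━━━━━━┓               
         ┃ CalendarWidget           ┃               
         ┠──────────────────────────┨               
         ┃       August 2020        ┃               
         ┃Mo Tu We Th Fr Sa Su      ┃               
         ┃                1  2      ┃               
        ┏┃ 3*  4  5  6  7  8  9     ┃               
        ┃┃10 11* 12 13 14 15 16     ┃               
        ┠┃17 18 19 20┏━━━━━━━━━━━━━━━━━━━━━━━━━━━━━━
        ┃┃24 25 26 27┃ Sokoban                      
        ┃┃31         ┠──────────────────────────────
        ┃┃           ┃██████████                    
        ┃┃           ┃█        █                    
        ┃┗━━━━━━━━━━━┃█    ◎@  █                    
        ┃  3        0┃█□  █    █                    
        ┃  4        0┃█        █                    
        ┃  5        0┃█   █    █                    
        ┃  6        0┃█◎ □     █                    


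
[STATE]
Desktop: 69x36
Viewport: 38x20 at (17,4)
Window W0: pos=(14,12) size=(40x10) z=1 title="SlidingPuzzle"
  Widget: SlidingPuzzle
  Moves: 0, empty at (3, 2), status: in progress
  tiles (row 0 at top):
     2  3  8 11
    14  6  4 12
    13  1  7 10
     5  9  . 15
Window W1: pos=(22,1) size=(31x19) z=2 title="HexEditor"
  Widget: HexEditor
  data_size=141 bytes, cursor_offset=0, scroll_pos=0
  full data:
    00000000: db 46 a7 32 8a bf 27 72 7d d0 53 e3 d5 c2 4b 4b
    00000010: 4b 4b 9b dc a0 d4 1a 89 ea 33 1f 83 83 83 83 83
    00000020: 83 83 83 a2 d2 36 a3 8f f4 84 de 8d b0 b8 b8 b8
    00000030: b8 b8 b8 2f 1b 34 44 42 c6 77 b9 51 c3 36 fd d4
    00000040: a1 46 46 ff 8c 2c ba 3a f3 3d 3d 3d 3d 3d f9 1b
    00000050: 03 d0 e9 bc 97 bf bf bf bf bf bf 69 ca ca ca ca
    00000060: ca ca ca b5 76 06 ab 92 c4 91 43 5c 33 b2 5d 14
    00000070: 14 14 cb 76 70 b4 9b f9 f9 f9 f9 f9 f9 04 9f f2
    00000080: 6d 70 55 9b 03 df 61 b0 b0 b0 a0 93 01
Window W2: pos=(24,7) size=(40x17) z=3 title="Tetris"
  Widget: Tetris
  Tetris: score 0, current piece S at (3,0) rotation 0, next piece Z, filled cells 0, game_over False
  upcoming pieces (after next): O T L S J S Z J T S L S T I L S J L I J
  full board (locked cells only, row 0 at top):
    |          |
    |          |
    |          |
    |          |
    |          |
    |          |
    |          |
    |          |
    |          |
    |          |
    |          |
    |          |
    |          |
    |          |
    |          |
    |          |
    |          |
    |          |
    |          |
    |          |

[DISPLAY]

     ┃00000000  DB 46 a7 32 8a bf 2┃  
     ┃00000010  4b 4b 9b dc a0 d4 1┃  
     ┃00000020  83 83 83 a2 d2 36 a┃  
     ┃0┏━━━━━━━━━━━━━━━━━━━━━━━━━━━━━━
     ┃0┃ Tetris                       
     ┃0┠──────────────────────────────
     ┃0┃          │Next:              
     ┃0┃          │▓▓                 
━━━━━┃0┃          │ ▓▓                
lidin┃ ┃          │                   
─────┃ ┃          │                   
───┬─┃ ┃          │                   
 2 │ ┃ ┃          │Score:             
───┼─┃ ┃          │0                  
14 │ ┃ ┃          │                   
───┼─┗━┃          │                   
13 │  1┃          │                   
━━━━━━━┃          │                   
       ┃          │                   
       ┗━━━━━━━━━━━━━━━━━━━━━━━━━━━━━━


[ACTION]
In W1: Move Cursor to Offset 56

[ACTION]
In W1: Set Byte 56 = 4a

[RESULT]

     ┃00000000  db 46 a7 32 8a bf 2┃  
     ┃00000010  4b 4b 9b dc a0 d4 1┃  
     ┃00000020  83 83 83 a2 d2 36 a┃  
     ┃0┏━━━━━━━━━━━━━━━━━━━━━━━━━━━━━━
     ┃0┃ Tetris                       
     ┃0┠──────────────────────────────
     ┃0┃          │Next:              
     ┃0┃          │▓▓                 
━━━━━┃0┃          │ ▓▓                
lidin┃ ┃          │                   
─────┃ ┃          │                   
───┬─┃ ┃          │                   
 2 │ ┃ ┃          │Score:             
───┼─┃ ┃          │0                  
14 │ ┃ ┃          │                   
───┼─┗━┃          │                   
13 │  1┃          │                   
━━━━━━━┃          │                   
       ┃          │                   
       ┗━━━━━━━━━━━━━━━━━━━━━━━━━━━━━━


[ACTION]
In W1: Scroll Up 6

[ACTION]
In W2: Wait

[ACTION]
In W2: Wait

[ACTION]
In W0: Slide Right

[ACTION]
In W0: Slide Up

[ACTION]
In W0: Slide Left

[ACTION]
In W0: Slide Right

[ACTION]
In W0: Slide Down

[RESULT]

     ┃00000000  db 46 a7 32 8a bf 2┃  
     ┃00000010  4b 4b 9b dc a0 d4 1┃  
     ┃00000020  83 83 83 a2 d2 36 a┃  
     ┃0┏━━━━━━━━━━━━━━━━━━━━━━━━━━━━━━
     ┃0┃ Tetris                       
     ┃0┠──────────────────────────────
     ┃0┃          │Next:              
     ┃0┃          │▓▓                 
━━━━━┃0┃          │ ▓▓                
lidin┃ ┃          │                   
─────┃ ┃          │                   
───┬─┃ ┃          │                   
 2 │ ┃ ┃          │Score:             
───┼─┃ ┃          │0                  
14 │ ┃ ┃          │                   
───┼─┗━┃          │                   
13 │   ┃          │                   
━━━━━━━┃          │                   
       ┃          │                   
       ┗━━━━━━━━━━━━━━━━━━━━━━━━━━━━━━


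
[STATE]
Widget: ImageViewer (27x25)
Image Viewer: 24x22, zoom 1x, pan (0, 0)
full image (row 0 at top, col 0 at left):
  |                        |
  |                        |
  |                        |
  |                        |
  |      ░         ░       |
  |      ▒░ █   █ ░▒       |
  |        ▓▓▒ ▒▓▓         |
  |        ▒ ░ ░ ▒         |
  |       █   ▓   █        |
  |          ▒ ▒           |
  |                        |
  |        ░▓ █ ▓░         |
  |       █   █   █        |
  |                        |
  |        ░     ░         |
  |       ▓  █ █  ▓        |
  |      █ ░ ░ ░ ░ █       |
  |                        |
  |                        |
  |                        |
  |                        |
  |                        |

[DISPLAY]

                           
                           
                           
                           
      ░         ░          
      ▒░ █   █ ░▒          
        ▓▓▒ ▒▓▓            
        ▒ ░ ░ ▒            
       █   ▓   █           
          ▒ ▒              
                           
        ░▓ █ ▓░            
       █   █   █           
                           
        ░     ░            
       ▓  █ █  ▓           
      █ ░ ░ ░ ░ █          
                           
                           
                           
                           
                           
                           
                           
                           


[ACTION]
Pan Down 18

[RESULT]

                           
                           
                           
                           
                           
                           
                           
                           
                           
                           
                           
                           
                           
                           
                           
                           
                           
                           
                           
                           
                           
                           
                           
                           
                           


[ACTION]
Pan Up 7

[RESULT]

        ░▓ █ ▓░            
       █   █   █           
                           
        ░     ░            
       ▓  █ █  ▓           
      █ ░ ░ ░ ░ █          
                           
                           
                           
                           
                           
                           
                           
                           
                           
                           
                           
                           
                           
                           
                           
                           
                           
                           
                           


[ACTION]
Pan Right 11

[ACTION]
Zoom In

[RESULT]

 ▒▒░░  ██      ██  ░░▒▒    
     ▓▓▓▓▒▒  ▒▒▓▓▓▓        
     ▓▓▓▓▒▒  ▒▒▓▓▓▓        
     ▒▒  ░░  ░░  ▒▒        
     ▒▒  ░░  ░░  ▒▒        
   ██      ▓▓      ██      
   ██      ▓▓      ██      
         ▒▒  ▒▒            
         ▒▒  ▒▒            
                           
                           
     ░░▓▓  ██  ▓▓░░        
     ░░▓▓  ██  ▓▓░░        
   ██      ██      ██      
   ██      ██      ██      
                           
                           
     ░░          ░░        
     ░░          ░░        
   ▓▓    ██  ██    ▓▓      
   ▓▓    ██  ██    ▓▓      
 ██  ░░  ░░  ░░  ░░  ██    
 ██  ░░  ░░  ░░  ░░  ██    
                           
                           


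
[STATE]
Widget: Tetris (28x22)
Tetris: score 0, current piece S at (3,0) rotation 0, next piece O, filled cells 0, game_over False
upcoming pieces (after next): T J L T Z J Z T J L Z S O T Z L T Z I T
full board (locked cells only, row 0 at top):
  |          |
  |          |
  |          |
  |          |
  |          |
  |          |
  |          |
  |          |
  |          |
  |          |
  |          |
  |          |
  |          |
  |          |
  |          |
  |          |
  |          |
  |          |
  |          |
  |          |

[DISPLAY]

    ░░    │Next:            
   ░░     │▓▓               
          │▓▓               
          │                 
          │                 
          │                 
          │Score:           
          │0                
          │                 
          │                 
          │                 
          │                 
          │                 
          │                 
          │                 
          │                 
          │                 
          │                 
          │                 
          │                 
          │                 
          │                 


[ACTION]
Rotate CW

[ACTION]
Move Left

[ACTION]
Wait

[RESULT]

          │Next:            
  ░       │▓▓               
  ░░      │▓▓               
   ░      │                 
          │                 
          │                 
          │Score:           
          │0                
          │                 
          │                 
          │                 
          │                 
          │                 
          │                 
          │                 
          │                 
          │                 
          │                 
          │                 
          │                 
          │                 
          │                 


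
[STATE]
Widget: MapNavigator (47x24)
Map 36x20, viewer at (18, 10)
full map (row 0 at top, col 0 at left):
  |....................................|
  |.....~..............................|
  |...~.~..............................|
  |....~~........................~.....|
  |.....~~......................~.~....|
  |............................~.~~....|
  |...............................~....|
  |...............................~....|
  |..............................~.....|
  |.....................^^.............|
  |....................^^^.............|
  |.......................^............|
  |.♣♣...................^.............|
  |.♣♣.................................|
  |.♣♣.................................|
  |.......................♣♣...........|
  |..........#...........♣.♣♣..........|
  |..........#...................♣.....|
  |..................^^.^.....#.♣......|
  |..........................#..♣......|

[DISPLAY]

                                               
                                               
     ....................................      
     .....~..............................      
     ...~.~..............................      
     ....~~........................~.....      
     .....~~......................~.~....      
     ............................~.~~....      
     ...............................~....      
     ...............................~....      
     ..............................~.....      
     .....................^^.............      
     ..................@.^^^.............      
     .......................^............      
     .♣♣...................^.............      
     .♣♣.................................      
     .♣♣.................................      
     .......................♣♣...........      
     ..........#...........♣.♣♣..........      
     ..........#...................♣.....      
     ..................^^.^.....#.♣......      
     ..........................#..♣......      
                                               
                                               


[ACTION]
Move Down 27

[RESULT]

     ...............................~....      
     ..............................~.....      
     .....................^^.............      
     ....................^^^.............      
     .......................^............      
     .♣♣...................^.............      
     .♣♣.................................      
     .♣♣.................................      
     .......................♣♣...........      
     ..........#...........♣.♣♣..........      
     ..........#...................♣.....      
     ..................^^.^.....#.♣......      
     ..................@.......#..♣......      
                                               
                                               
                                               
                                               
                                               
                                               
                                               
                                               
                                               
                                               
                                               


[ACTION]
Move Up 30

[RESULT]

                                               
                                               
                                               
                                               
                                               
                                               
                                               
                                               
                                               
                                               
                                               
                                               
     ..................@.................      
     .....~..............................      
     ...~.~..............................      
     ....~~........................~.....      
     .....~~......................~.~....      
     ............................~.~~....      
     ...............................~....      
     ...............................~....      
     ..............................~.....      
     .....................^^.............      
     ....................^^^.............      
     .......................^............      


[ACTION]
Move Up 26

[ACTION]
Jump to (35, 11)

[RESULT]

                                               
........................                       
........................                       
........................                       
..................~.....                       
.................~.~....                       
................~.~~....                       
...................~....                       
...................~....                       
..................~.....                       
.........^^.............                       
........^^^.............                       
...........^...........@                       
..........^.............                       
........................                       
........................                       
...........♣♣...........                       
..........♣.♣♣..........                       
..................♣.....                       
......^^.^.....#.♣......                       
..............#..♣......                       
                                               
                                               
                                               
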